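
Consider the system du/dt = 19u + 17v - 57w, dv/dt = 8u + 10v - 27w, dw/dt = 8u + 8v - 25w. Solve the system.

u(t) = 5C_1e^(3t) + 2C_2e^(-t) - C_3e^(2t), v(t) = 2C_1e^(3t) + C_2e^(-t) + C_3e^(2t), w(t) = 2C_1e^(3t) + C_2e^(-t)

Coefficient matrix A = [[19, 17, -57], [8, 10, -27], [8, 8, -25]].
det(A - λI) = 0 gives eigenvalues λ = 3, -1, 2.
For λ=3: eigenvector (5,2,2).
For λ=-1: eigenvector (2,1,1).
For λ=2: eigenvector (-1,1,0).
General solution: C_1e^(3t)(5,2,2) + C_2e^(-t)(2,1,1) + C_3e^(2t)(-1,1,0).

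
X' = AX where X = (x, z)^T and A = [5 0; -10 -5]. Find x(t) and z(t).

Coefficient matrix A = [[5, 0], [-10, -5]].
Characteristic polynomial det(A - λI) = λ^2 - 25 = 0.
Eigenvalues λ = 5, -5.
For λ=5: (A-λI) row 2 is [-10, -10], so an eigenvector is (-1, 1).
For λ=-5: (A-λI) row 1 is [10, 0], so an eigenvector is (0, 1).
General solution: C_1e^(5t)(-1,1) + C_2e^(-5t)(0,1).

x(t) = -C_1e^(5t), z(t) = C_1e^(5t) + C_2e^(-5t)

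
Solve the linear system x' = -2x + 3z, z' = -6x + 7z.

x(t) = -c_1e^(4t) - c_2e^(t), z(t) = -2c_1e^(4t) - c_2e^(t)

Coefficient matrix A = [[-2, 3], [-6, 7]].
Characteristic polynomial det(A - λI) = λ^2 - 5λ + 4 = 0.
Eigenvalues λ = 4, 1.
For λ=4: (A-λI) row 1 is [-6, 3], so an eigenvector is (-1, -2).
For λ=1: (A-λI) row 1 is [-3, 3], so an eigenvector is (-1, -1).
General solution: c_1e^(4t)(-1,-2) + c_2e^(t)(-1,-1).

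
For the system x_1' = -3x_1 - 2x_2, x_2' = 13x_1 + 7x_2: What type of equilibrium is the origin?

unstable spiral

A = [[-3,-2],[13,7]]; det(A-λI) = λ^2 - 4λ + 5.
λ = 2 ± i: positive real part.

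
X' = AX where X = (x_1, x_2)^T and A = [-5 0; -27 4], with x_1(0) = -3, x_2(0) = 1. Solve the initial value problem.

x_1(t) = -3e^(-5t), x_2(t) = 10e^(4t) - 9e^(-5t)

Coefficient matrix A = [[-5, 0], [-27, 4]].
Characteristic polynomial det(A - λI) = λ^2 + λ - 20 = 0.
Eigenvalues λ = 4, -5.
For λ=4: (A-λI) row 1 is [-9, 0], so an eigenvector is (0, -1).
For λ=-5: (A-λI) row 2 is [-27, 9], so an eigenvector is (1, 3).
General solution: K_1e^(4t)(0,-1) + K_2e^(-5t)(1,3).
Applying x_1(0)=-3, x_2(0)=1 gives K_1=-10, K_2=-3.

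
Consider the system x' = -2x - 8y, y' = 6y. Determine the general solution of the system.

Coefficient matrix A = [[-2, -8], [0, 6]].
Characteristic polynomial det(A - λI) = λ^2 - 4λ - 12 = 0.
Eigenvalues λ = -2, 6.
For λ=-2: (A-λI) row 1 is [0, -8], so an eigenvector is (1, 0).
For λ=6: (A-λI) row 1 is [-8, -8], so an eigenvector is (1, -1).
General solution: K_1e^(-2t)(1,0) + K_2e^(6t)(1,-1).

x(t) = K_1e^(-2t) + K_2e^(6t), y(t) = -K_2e^(6t)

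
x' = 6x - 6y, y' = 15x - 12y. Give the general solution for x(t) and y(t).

x(t) = -C_1e^(-3t)sin(3t) + C_1e^(-3t)cos(3t) + C_2e^(-3t)sin(3t) + C_2e^(-3t)cos(3t), y(t) = -C_1e^(-3t)sin(3t) + 2C_1e^(-3t)cos(3t) + 2C_2e^(-3t)sin(3t) + C_2e^(-3t)cos(3t)

Coefficient matrix A = [[6, -6], [15, -12]].
Characteristic polynomial det(A - λI) = λ^2 + 6λ + 18 = 0.
Eigenvalues λ = -3 ± 3i (complex conjugate pair).
For λ=-3+3i: an eigenvector is (1,2) - i(-1,-1) = (1 + i, 2 + i).
A real fundamental pair from Re and Im of e^((-3+3i)t)v: X_1 = e^(-3t)(cos(3t)·(1,2) + sin(3t)·(-1,-1)), X_2 = e^(-3t)(sin(3t)·(1,2) - cos(3t)·(-1,-1)).
General solution: C_1X_1 + C_2X_2.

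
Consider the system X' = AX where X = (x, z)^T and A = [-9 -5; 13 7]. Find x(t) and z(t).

x(t) = 2K_1e^(-t)sin(t) + K_1e^(-t)cos(t) + K_2e^(-t)sin(t) - 2K_2e^(-t)cos(t), z(t) = -3K_1e^(-t)sin(t) - 2K_1e^(-t)cos(t) - 2K_2e^(-t)sin(t) + 3K_2e^(-t)cos(t)

Coefficient matrix A = [[-9, -5], [13, 7]].
Characteristic polynomial det(A - λI) = λ^2 + 2λ + 2 = 0.
Eigenvalues λ = -1 ± i (complex conjugate pair).
For λ=-1+i: an eigenvector is (1,-2) - i(2,-3) = (1 - 2i, -2 + 3i).
A real fundamental pair from Re and Im of e^((-1+i)t)v: X_1 = e^(-t)(cos(t)·(1,-2) + sin(t)·(2,-3)), X_2 = e^(-t)(sin(t)·(1,-2) - cos(t)·(2,-3)).
General solution: K_1X_1 + K_2X_2.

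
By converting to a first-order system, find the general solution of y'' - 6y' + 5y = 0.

y(t) = K_1e^(t) + K_2e^(5t)

Let x_1 = y, x_2 = y'. Then x_1' = x_2 and x_2' = -5x_1 + 6x_2.
A = [[0,1],[-5,6]]; det(A-λI) = λ^2 - 6λ + 5.
Eigenvalues λ = 1, 5 with eigenvectors (1,1), (1,5).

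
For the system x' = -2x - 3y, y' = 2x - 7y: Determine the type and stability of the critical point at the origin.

stable node

A = [[-2,-3],[2,-7]]; det(A-λI) = λ^2 + 9λ + 20.
λ = -4, -5: both negative.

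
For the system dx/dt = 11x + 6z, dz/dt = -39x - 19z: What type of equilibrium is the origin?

A = [[11,6],[-39,-19]]; det(A-λI) = λ^2 + 8λ + 25.
λ = -4 ± 3i: negative real part.

stable spiral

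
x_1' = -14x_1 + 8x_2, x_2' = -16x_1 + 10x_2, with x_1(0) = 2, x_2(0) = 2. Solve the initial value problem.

x_1(t) = 2e^(-6t), x_2(t) = 2e^(-6t)

Coefficient matrix A = [[-14, 8], [-16, 10]].
Characteristic polynomial det(A - λI) = λ^2 + 4λ - 12 = 0.
Eigenvalues λ = -6, 2.
For λ=-6: (A-λI) row 1 is [-8, 8], so an eigenvector is (1, 1).
For λ=2: (A-λI) row 1 is [-16, 8], so an eigenvector is (-1, -2).
General solution: C_1e^(-6t)(1,1) + C_2e^(2t)(-1,-2).
Applying x_1(0)=2, x_2(0)=2 gives C_1=2, C_2=0.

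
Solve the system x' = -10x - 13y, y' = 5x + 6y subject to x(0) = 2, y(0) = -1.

Coefficient matrix A = [[-10, -13], [5, 6]].
Characteristic polynomial det(A - λI) = λ^2 + 4λ + 5 = 0.
Eigenvalues λ = -2 ± i (complex conjugate pair).
For λ=-2+i: an eigenvector is (3,-2) - i(2,-1) = (3 - 2i, -2 + i).
A real fundamental pair from Re and Im of e^((-2+i)t)v: X_1 = e^(-2t)(cos(t)·(3,-2) + sin(t)·(2,-1)), X_2 = e^(-2t)(sin(t)·(3,-2) - cos(t)·(2,-1)).
General solution: K_1X_1 + K_2X_2.
Applying x(0)=2, y(0)=-1 gives K_1=0, K_2=-1.

x(t) = -3e^(-2t)sin(t) + 2e^(-2t)cos(t), y(t) = 2e^(-2t)sin(t) - e^(-2t)cos(t)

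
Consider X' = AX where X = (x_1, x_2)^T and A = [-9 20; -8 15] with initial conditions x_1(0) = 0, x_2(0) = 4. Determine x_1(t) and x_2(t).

Coefficient matrix A = [[-9, 20], [-8, 15]].
Characteristic polynomial det(A - λI) = λ^2 - 6λ + 25 = 0.
Eigenvalues λ = 3 ± 4i (complex conjugate pair).
For λ=3+4i: an eigenvector is (-1,-1) - i(-2,-1) = (-1 + 2i, -1 + i).
A real fundamental pair from Re and Im of e^((3+4i)t)v: X_1 = e^(3t)(cos(4t)·(-1,-1) + sin(4t)·(-2,-1)), X_2 = e^(3t)(sin(4t)·(-1,-1) - cos(4t)·(-2,-1)).
General solution: C_1X_1 + C_2X_2.
Applying x_1(0)=0, x_2(0)=4 gives C_1=-8, C_2=-4.

x_1(t) = 20e^(3t)sin(4t), x_2(t) = 12e^(3t)sin(4t) + 4e^(3t)cos(4t)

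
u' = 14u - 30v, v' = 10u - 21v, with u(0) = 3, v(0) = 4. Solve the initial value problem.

Coefficient matrix A = [[14, -30], [10, -21]].
Characteristic polynomial det(A - λI) = λ^2 + 7λ + 6 = 0.
Eigenvalues λ = -1, -6.
For λ=-1: (A-λI) row 1 is [15, -30], so an eigenvector is (-2, -1).
For λ=-6: (A-λI) row 1 is [20, -30], so an eigenvector is (-3, -2).
General solution: K_1e^(-t)(-2,-1) + K_2e^(-6t)(-3,-2).
Applying u(0)=3, v(0)=4 gives K_1=6, K_2=-5.

u(t) = -12e^(-t) + 15e^(-6t), v(t) = -6e^(-t) + 10e^(-6t)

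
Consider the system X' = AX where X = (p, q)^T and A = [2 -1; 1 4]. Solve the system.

p(t) = -K_1e^(3t) - K_2te^(3t), q(t) = K_1e^(3t) + K_2te^(3t) + K_2e^(3t)

Coefficient matrix A = [[2, -1], [1, 4]].
Characteristic polynomial det(A - λI) = λ^2 - 6λ + 9 = 0.
Single eigenvalue λ = 3 with algebraic multiplicity 2.
Eigenvector v = (-1,1); generalized eigenvector w with (A-λI)w=v is (0,1).
General solution: e^(3t)[K_1·v + K_2·(t·v + w)].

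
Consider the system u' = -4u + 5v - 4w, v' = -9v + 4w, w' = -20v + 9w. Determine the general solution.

u(t) = C_1e^(-4t) - C_2e^(-t) - 2C_3e^(t), v(t) = C_2e^(-t) + 2C_3e^(t), w(t) = 2C_2e^(-t) + 5C_3e^(t)

Coefficient matrix A = [[-4, 5, -4], [0, -9, 4], [0, -20, 9]].
det(A - λI) = 0 gives eigenvalues λ = -4, -1, 1.
For λ=-4: eigenvector (1,0,0).
For λ=-1: eigenvector (-1,1,2).
For λ=1: eigenvector (-2,2,5).
General solution: C_1e^(-4t)(1,0,0) + C_2e^(-t)(-1,1,2) + C_3e^(t)(-2,2,5).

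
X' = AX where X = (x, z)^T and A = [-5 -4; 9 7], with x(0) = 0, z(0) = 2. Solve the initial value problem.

Coefficient matrix A = [[-5, -4], [9, 7]].
Characteristic polynomial det(A - λI) = λ^2 - 2λ + 1 = 0.
Single eigenvalue λ = 1 with algebraic multiplicity 2.
Eigenvector v = (2,-3); generalized eigenvector w with (A-λI)w=v is (1,-2).
General solution: e^(t)[c_1·v + c_2·(t·v + w)].
Applying x(0)=0, z(0)=2 gives c_1=2, c_2=-4.

x(t) = -8te^(t), z(t) = 12te^(t) + 2e^(t)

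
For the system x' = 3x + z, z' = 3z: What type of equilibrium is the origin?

A = [[3,1],[0,3]]; det(A-λI) = λ^2 - 6λ + 9.
repeated λ = 3 with a single eigenvector.

unstable improper node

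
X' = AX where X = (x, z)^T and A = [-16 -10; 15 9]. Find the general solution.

Coefficient matrix A = [[-16, -10], [15, 9]].
Characteristic polynomial det(A - λI) = λ^2 + 7λ + 6 = 0.
Eigenvalues λ = -6, -1.
For λ=-6: (A-λI) row 1 is [-10, -10], so an eigenvector is (-1, 1).
For λ=-1: (A-λI) row 1 is [-15, -10], so an eigenvector is (-2, 3).
General solution: K_1e^(-6t)(-1,1) + K_2e^(-t)(-2,3).

x(t) = -K_1e^(-6t) - 2K_2e^(-t), z(t) = K_1e^(-6t) + 3K_2e^(-t)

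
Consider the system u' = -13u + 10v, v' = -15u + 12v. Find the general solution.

u(t) = -2C_1e^(2t) + C_2e^(-3t), v(t) = -3C_1e^(2t) + C_2e^(-3t)

Coefficient matrix A = [[-13, 10], [-15, 12]].
Characteristic polynomial det(A - λI) = λ^2 + λ - 6 = 0.
Eigenvalues λ = 2, -3.
For λ=2: (A-λI) row 1 is [-15, 10], so an eigenvector is (-2, -3).
For λ=-3: (A-λI) row 1 is [-10, 10], so an eigenvector is (1, 1).
General solution: C_1e^(2t)(-2,-3) + C_2e^(-3t)(1,1).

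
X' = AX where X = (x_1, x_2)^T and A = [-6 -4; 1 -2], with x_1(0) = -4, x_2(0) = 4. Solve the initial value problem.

Coefficient matrix A = [[-6, -4], [1, -2]].
Characteristic polynomial det(A - λI) = λ^2 + 8λ + 16 = 0.
Single eigenvalue λ = -4 with algebraic multiplicity 2.
Eigenvector v = (-2,1); generalized eigenvector w with (A-λI)w=v is (-3,2).
General solution: e^(-4t)[C_1·v + C_2·(t·v + w)].
Applying x_1(0)=-4, x_2(0)=4 gives C_1=-4, C_2=4.

x_1(t) = -8te^(-4t) - 4e^(-4t), x_2(t) = 4te^(-4t) + 4e^(-4t)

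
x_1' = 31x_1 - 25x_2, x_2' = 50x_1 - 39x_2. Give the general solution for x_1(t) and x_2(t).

x_1(t) = 2K_1e^(-4t)sin(5t) + K_1e^(-4t)cos(5t) + K_2e^(-4t)sin(5t) - 2K_2e^(-4t)cos(5t), x_2(t) = 3K_1e^(-4t)sin(5t) + K_1e^(-4t)cos(5t) + K_2e^(-4t)sin(5t) - 3K_2e^(-4t)cos(5t)

Coefficient matrix A = [[31, -25], [50, -39]].
Characteristic polynomial det(A - λI) = λ^2 + 8λ + 41 = 0.
Eigenvalues λ = -4 ± 5i (complex conjugate pair).
For λ=-4+5i: an eigenvector is (1,1) - i(2,3) = (1 - 2i, 1 - 3i).
A real fundamental pair from Re and Im of e^((-4+5i)t)v: X_1 = e^(-4t)(cos(5t)·(1,1) + sin(5t)·(2,3)), X_2 = e^(-4t)(sin(5t)·(1,1) - cos(5t)·(2,3)).
General solution: K_1X_1 + K_2X_2.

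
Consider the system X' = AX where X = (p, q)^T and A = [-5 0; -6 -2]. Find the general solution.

p(t) = c_1e^(-5t), q(t) = 2c_1e^(-5t) - c_2e^(-2t)

Coefficient matrix A = [[-5, 0], [-6, -2]].
Characteristic polynomial det(A - λI) = λ^2 + 7λ + 10 = 0.
Eigenvalues λ = -5, -2.
For λ=-5: (A-λI) row 2 is [-6, 3], so an eigenvector is (1, 2).
For λ=-2: (A-λI) row 1 is [-3, 0], so an eigenvector is (0, -1).
General solution: c_1e^(-5t)(1,2) + c_2e^(-2t)(0,-1).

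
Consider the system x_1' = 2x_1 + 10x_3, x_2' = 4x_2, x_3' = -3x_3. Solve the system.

x_1(t) = 2C_1e^(-3t) + C_3e^(2t), x_2(t) = C_2e^(4t), x_3(t) = -C_1e^(-3t)

Coefficient matrix A = [[2, 0, 10], [0, 4, 0], [0, 0, -3]].
det(A - λI) = 0 gives eigenvalues λ = -3, 4, 2.
For λ=-3: eigenvector (2,0,-1).
For λ=4: eigenvector (0,1,0).
For λ=2: eigenvector (1,0,0).
General solution: C_1e^(-3t)(2,0,-1) + C_2e^(4t)(0,1,0) + C_3e^(2t)(1,0,0).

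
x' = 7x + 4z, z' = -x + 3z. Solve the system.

Coefficient matrix A = [[7, 4], [-1, 3]].
Characteristic polynomial det(A - λI) = λ^2 - 10λ + 25 = 0.
Single eigenvalue λ = 5 with algebraic multiplicity 2.
Eigenvector v = (2,-1); generalized eigenvector w with (A-λI)w=v is (-3,2).
General solution: e^(5t)[K_1·v + K_2·(t·v + w)].

x(t) = 2K_1e^(5t) + 2K_2te^(5t) - 3K_2e^(5t), z(t) = -K_1e^(5t) - K_2te^(5t) + 2K_2e^(5t)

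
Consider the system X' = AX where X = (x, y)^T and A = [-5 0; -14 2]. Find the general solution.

Coefficient matrix A = [[-5, 0], [-14, 2]].
Characteristic polynomial det(A - λI) = λ^2 + 3λ - 10 = 0.
Eigenvalues λ = 2, -5.
For λ=2: (A-λI) row 1 is [-7, 0], so an eigenvector is (0, 1).
For λ=-5: (A-λI) row 2 is [-14, 7], so an eigenvector is (-1, -2).
General solution: K_1e^(2t)(0,1) + K_2e^(-5t)(-1,-2).

x(t) = -K_2e^(-5t), y(t) = K_1e^(2t) - 2K_2e^(-5t)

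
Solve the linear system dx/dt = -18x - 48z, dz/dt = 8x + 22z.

x(t) = 3c_1e^(-2t) + 2c_2e^(6t), z(t) = -c_1e^(-2t) - c_2e^(6t)

Coefficient matrix A = [[-18, -48], [8, 22]].
Characteristic polynomial det(A - λI) = λ^2 - 4λ - 12 = 0.
Eigenvalues λ = -2, 6.
For λ=-2: (A-λI) row 1 is [-16, -48], so an eigenvector is (3, -1).
For λ=6: (A-λI) row 1 is [-24, -48], so an eigenvector is (2, -1).
General solution: c_1e^(-2t)(3,-1) + c_2e^(6t)(2,-1).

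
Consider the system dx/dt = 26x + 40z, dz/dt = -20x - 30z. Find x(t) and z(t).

Coefficient matrix A = [[26, 40], [-20, -30]].
Characteristic polynomial det(A - λI) = λ^2 + 4λ + 20 = 0.
Eigenvalues λ = -2 ± 4i (complex conjugate pair).
For λ=-2+4i: an eigenvector is (1,-1) - i(-3,2) = (1 + 3i, -1 - 2i).
A real fundamental pair from Re and Im of e^((-2+4i)t)v: X_1 = e^(-2t)(cos(4t)·(1,-1) + sin(4t)·(-3,2)), X_2 = e^(-2t)(sin(4t)·(1,-1) - cos(4t)·(-3,2)).
General solution: c_1X_1 + c_2X_2.

x(t) = -3c_1e^(-2t)sin(4t) + c_1e^(-2t)cos(4t) + c_2e^(-2t)sin(4t) + 3c_2e^(-2t)cos(4t), z(t) = 2c_1e^(-2t)sin(4t) - c_1e^(-2t)cos(4t) - c_2e^(-2t)sin(4t) - 2c_2e^(-2t)cos(4t)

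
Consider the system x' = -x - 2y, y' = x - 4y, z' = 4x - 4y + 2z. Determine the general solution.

Coefficient matrix A = [[-1, -2, 0], [1, -4, 0], [4, -4, 2]].
det(A - λI) = 0 gives eigenvalues λ = -2, -3, 2.
For λ=-2: eigenvector (2,1,-1).
For λ=-3: eigenvector (-1,-1,0).
For λ=2: eigenvector (0,0,1).
General solution: C_1e^(-2t)(2,1,-1) + C_2e^(-3t)(-1,-1,0) + C_3e^(2t)(0,0,1).

x(t) = 2C_1e^(-2t) - C_2e^(-3t), y(t) = C_1e^(-2t) - C_2e^(-3t), z(t) = -C_1e^(-2t) + C_3e^(2t)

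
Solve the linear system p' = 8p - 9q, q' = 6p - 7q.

p(t) = -K_1e^(-t) + 3K_2e^(2t), q(t) = -K_1e^(-t) + 2K_2e^(2t)

Coefficient matrix A = [[8, -9], [6, -7]].
Characteristic polynomial det(A - λI) = λ^2 - λ - 2 = 0.
Eigenvalues λ = -1, 2.
For λ=-1: (A-λI) row 1 is [9, -9], so an eigenvector is (-1, -1).
For λ=2: (A-λI) row 1 is [6, -9], so an eigenvector is (3, 2).
General solution: K_1e^(-t)(-1,-1) + K_2e^(2t)(3,2).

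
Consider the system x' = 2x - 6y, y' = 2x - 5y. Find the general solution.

x(t) = -3K_1e^(-2t) + 2K_2e^(-t), y(t) = -2K_1e^(-2t) + K_2e^(-t)

Coefficient matrix A = [[2, -6], [2, -5]].
Characteristic polynomial det(A - λI) = λ^2 + 3λ + 2 = 0.
Eigenvalues λ = -2, -1.
For λ=-2: (A-λI) row 1 is [4, -6], so an eigenvector is (-3, -2).
For λ=-1: (A-λI) row 1 is [3, -6], so an eigenvector is (2, 1).
General solution: K_1e^(-2t)(-3,-2) + K_2e^(-t)(2,1).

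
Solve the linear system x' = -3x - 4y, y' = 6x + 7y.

Coefficient matrix A = [[-3, -4], [6, 7]].
Characteristic polynomial det(A - λI) = λ^2 - 4λ + 3 = 0.
Eigenvalues λ = 3, 1.
For λ=3: (A-λI) row 1 is [-6, -4], so an eigenvector is (2, -3).
For λ=1: (A-λI) row 1 is [-4, -4], so an eigenvector is (-1, 1).
General solution: c_1e^(3t)(2,-3) + c_2e^(t)(-1,1).

x(t) = 2c_1e^(3t) - c_2e^(t), y(t) = -3c_1e^(3t) + c_2e^(t)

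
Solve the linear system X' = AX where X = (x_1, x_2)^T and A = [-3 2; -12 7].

Coefficient matrix A = [[-3, 2], [-12, 7]].
Characteristic polynomial det(A - λI) = λ^2 - 4λ + 3 = 0.
Eigenvalues λ = 1, 3.
For λ=1: (A-λI) row 1 is [-4, 2], so an eigenvector is (-1, -2).
For λ=3: (A-λI) row 1 is [-6, 2], so an eigenvector is (1, 3).
General solution: K_1e^(t)(-1,-2) + K_2e^(3t)(1,3).

x_1(t) = -K_1e^(t) + K_2e^(3t), x_2(t) = -2K_1e^(t) + 3K_2e^(3t)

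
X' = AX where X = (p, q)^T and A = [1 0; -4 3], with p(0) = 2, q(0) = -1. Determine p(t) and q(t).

Coefficient matrix A = [[1, 0], [-4, 3]].
Characteristic polynomial det(A - λI) = λ^2 - 4λ + 3 = 0.
Eigenvalues λ = 1, 3.
For λ=1: (A-λI) row 2 is [-4, 2], so an eigenvector is (-1, -2).
For λ=3: (A-λI) row 1 is [-2, 0], so an eigenvector is (0, -1).
General solution: C_1e^(t)(-1,-2) + C_2e^(3t)(0,-1).
Applying p(0)=2, q(0)=-1 gives C_1=-2, C_2=5.

p(t) = 2e^(t), q(t) = -5e^(3t) + 4e^(t)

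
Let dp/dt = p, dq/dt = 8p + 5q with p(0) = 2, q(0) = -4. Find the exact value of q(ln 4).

-16

A = [[1,0],[8,5]]; eigenvalues λ = 5, 1.
Eigenvectors: (0,-1) for λ=5, (1,-2) for λ=1.
From the initial condition, c_1 = 0, c_2 = 2.
q(ln 4) = (0)(4^5)(-1) + (2)(4^1)(-2) = -16.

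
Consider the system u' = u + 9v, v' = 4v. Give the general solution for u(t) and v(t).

Coefficient matrix A = [[1, 9], [0, 4]].
Characteristic polynomial det(A - λI) = λ^2 - 5λ + 4 = 0.
Eigenvalues λ = 4, 1.
For λ=4: (A-λI) row 1 is [-3, 9], so an eigenvector is (3, 1).
For λ=1: (A-λI) row 1 is [0, 9], so an eigenvector is (1, 0).
General solution: K_1e^(4t)(3,1) + K_2e^(t)(1,0).

u(t) = 3K_1e^(4t) + K_2e^(t), v(t) = K_1e^(4t)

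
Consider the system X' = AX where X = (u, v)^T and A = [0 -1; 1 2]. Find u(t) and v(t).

Coefficient matrix A = [[0, -1], [1, 2]].
Characteristic polynomial det(A - λI) = λ^2 - 2λ + 1 = 0.
Single eigenvalue λ = 1 with algebraic multiplicity 2.
Eigenvector v = (-1,1); generalized eigenvector w with (A-λI)w=v is (2,-1).
General solution: e^(t)[K_1·v + K_2·(t·v + w)].

u(t) = -K_1e^(t) - K_2te^(t) + 2K_2e^(t), v(t) = K_1e^(t) + K_2te^(t) - K_2e^(t)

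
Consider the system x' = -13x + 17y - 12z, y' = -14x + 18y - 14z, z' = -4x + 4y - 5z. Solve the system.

Coefficient matrix A = [[-13, 17, -12], [-14, 18, -14], [-4, 4, -5]].
det(A - λI) = 0 gives eigenvalues λ = -1, 4, -3.
For λ=-1: eigenvector (-1,0,1).
For λ=4: eigenvector (1,1,0).
For λ=-3: eigenvector (1,2,2).
General solution: c_1e^(-t)(-1,0,1) + c_2e^(4t)(1,1,0) + c_3e^(-3t)(1,2,2).

x(t) = -c_1e^(-t) + c_2e^(4t) + c_3e^(-3t), y(t) = c_2e^(4t) + 2c_3e^(-3t), z(t) = c_1e^(-t) + 2c_3e^(-3t)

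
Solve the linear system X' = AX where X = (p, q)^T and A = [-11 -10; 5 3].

Coefficient matrix A = [[-11, -10], [5, 3]].
Characteristic polynomial det(A - λI) = λ^2 + 8λ + 17 = 0.
Eigenvalues λ = -4 ± i (complex conjugate pair).
For λ=-4+i: an eigenvector is (3,-2) - i(-1,1) = (3 + i, -2 - i).
A real fundamental pair from Re and Im of e^((-4+i)t)v: X_1 = e^(-4t)(cos(t)·(3,-2) + sin(t)·(-1,1)), X_2 = e^(-4t)(sin(t)·(3,-2) - cos(t)·(-1,1)).
General solution: K_1X_1 + K_2X_2.

p(t) = -K_1e^(-4t)sin(t) + 3K_1e^(-4t)cos(t) + 3K_2e^(-4t)sin(t) + K_2e^(-4t)cos(t), q(t) = K_1e^(-4t)sin(t) - 2K_1e^(-4t)cos(t) - 2K_2e^(-4t)sin(t) - K_2e^(-4t)cos(t)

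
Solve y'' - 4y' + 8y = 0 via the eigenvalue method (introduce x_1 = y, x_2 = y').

Let x_1 = y, x_2 = y'. Then x_1' = x_2 and x_2' = -8x_1 + 4x_2.
A = [[0,1],[-8,4]]; det(A-λI) = λ^2 - 4λ + 8.
Eigenvalues λ = 2 ± 2i.

y(t) = C_1e^(2t)cos(2t) + C_2e^(2t)sin(2t)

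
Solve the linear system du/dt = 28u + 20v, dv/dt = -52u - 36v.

Coefficient matrix A = [[28, 20], [-52, -36]].
Characteristic polynomial det(A - λI) = λ^2 + 8λ + 32 = 0.
Eigenvalues λ = -4 ± 4i (complex conjugate pair).
For λ=-4+4i: an eigenvector is (-1,2) - i(2,-3) = (-1 - 2i, 2 + 3i).
A real fundamental pair from Re and Im of e^((-4+4i)t)v: X_1 = e^(-4t)(cos(4t)·(-1,2) + sin(4t)·(2,-3)), X_2 = e^(-4t)(sin(4t)·(-1,2) - cos(4t)·(2,-3)).
General solution: K_1X_1 + K_2X_2.

u(t) = 2K_1e^(-4t)sin(4t) - K_1e^(-4t)cos(4t) - K_2e^(-4t)sin(4t) - 2K_2e^(-4t)cos(4t), v(t) = -3K_1e^(-4t)sin(4t) + 2K_1e^(-4t)cos(4t) + 2K_2e^(-4t)sin(4t) + 3K_2e^(-4t)cos(4t)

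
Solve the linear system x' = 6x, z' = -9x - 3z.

x(t) = C_2e^(6t), z(t) = -C_1e^(-3t) - C_2e^(6t)

Coefficient matrix A = [[6, 0], [-9, -3]].
Characteristic polynomial det(A - λI) = λ^2 - 3λ - 18 = 0.
Eigenvalues λ = -3, 6.
For λ=-3: (A-λI) row 1 is [9, 0], so an eigenvector is (0, -1).
For λ=6: (A-λI) row 2 is [-9, -9], so an eigenvector is (1, -1).
General solution: C_1e^(-3t)(0,-1) + C_2e^(6t)(1,-1).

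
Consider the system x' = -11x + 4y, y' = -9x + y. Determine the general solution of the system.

x(t) = 2K_1e^(-5t) + 2K_2te^(-5t) + K_2e^(-5t), y(t) = 3K_1e^(-5t) + 3K_2te^(-5t) + 2K_2e^(-5t)

Coefficient matrix A = [[-11, 4], [-9, 1]].
Characteristic polynomial det(A - λI) = λ^2 + 10λ + 25 = 0.
Single eigenvalue λ = -5 with algebraic multiplicity 2.
Eigenvector v = (2,3); generalized eigenvector w with (A-λI)w=v is (1,2).
General solution: e^(-5t)[K_1·v + K_2·(t·v + w)].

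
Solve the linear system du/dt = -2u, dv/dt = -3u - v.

Coefficient matrix A = [[-2, 0], [-3, -1]].
Characteristic polynomial det(A - λI) = λ^2 + 3λ + 2 = 0.
Eigenvalues λ = -1, -2.
For λ=-1: (A-λI) row 1 is [-1, 0], so an eigenvector is (0, -1).
For λ=-2: (A-λI) row 2 is [-3, 1], so an eigenvector is (1, 3).
General solution: C_1e^(-t)(0,-1) + C_2e^(-2t)(1,3).

u(t) = C_2e^(-2t), v(t) = -C_1e^(-t) + 3C_2e^(-2t)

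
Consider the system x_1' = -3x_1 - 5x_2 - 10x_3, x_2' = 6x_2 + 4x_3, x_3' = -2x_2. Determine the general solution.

x_1(t) = c_1e^(-3t) - c_3e^(2t), x_2(t) = 2c_2e^(4t) - c_3e^(2t), x_3(t) = -c_2e^(4t) + c_3e^(2t)

Coefficient matrix A = [[-3, -5, -10], [0, 6, 4], [0, -2, 0]].
det(A - λI) = 0 gives eigenvalues λ = -3, 4, 2.
For λ=-3: eigenvector (1,0,0).
For λ=4: eigenvector (0,2,-1).
For λ=2: eigenvector (-1,-1,1).
General solution: c_1e^(-3t)(1,0,0) + c_2e^(4t)(0,2,-1) + c_3e^(2t)(-1,-1,1).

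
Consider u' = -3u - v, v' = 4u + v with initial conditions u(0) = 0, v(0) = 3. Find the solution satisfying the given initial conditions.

Coefficient matrix A = [[-3, -1], [4, 1]].
Characteristic polynomial det(A - λI) = λ^2 + 2λ + 1 = 0.
Single eigenvalue λ = -1 with algebraic multiplicity 2.
Eigenvector v = (-1,2); generalized eigenvector w with (A-λI)w=v is (1,-1).
General solution: e^(-t)[K_1·v + K_2·(t·v + w)].
Applying u(0)=0, v(0)=3 gives K_1=3, K_2=3.

u(t) = -3te^(-t), v(t) = 6te^(-t) + 3e^(-t)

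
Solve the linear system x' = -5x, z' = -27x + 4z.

Coefficient matrix A = [[-5, 0], [-27, 4]].
Characteristic polynomial det(A - λI) = λ^2 + λ - 20 = 0.
Eigenvalues λ = -5, 4.
For λ=-5: (A-λI) row 2 is [-27, 9], so an eigenvector is (1, 3).
For λ=4: (A-λI) row 1 is [-9, 0], so an eigenvector is (0, 1).
General solution: C_1e^(-5t)(1,3) + C_2e^(4t)(0,1).

x(t) = C_1e^(-5t), z(t) = 3C_1e^(-5t) + C_2e^(4t)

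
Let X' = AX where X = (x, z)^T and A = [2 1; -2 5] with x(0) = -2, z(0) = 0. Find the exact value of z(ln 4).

A = [[2,1],[-2,5]]; eigenvalues λ = 4, 3.
Eigenvectors: (1,2) for λ=4, (1,1) for λ=3.
From the initial condition, c_1 = 2, c_2 = -4.
z(ln 4) = (2)(4^4)(2) + (-4)(4^3)(1) = 768.

768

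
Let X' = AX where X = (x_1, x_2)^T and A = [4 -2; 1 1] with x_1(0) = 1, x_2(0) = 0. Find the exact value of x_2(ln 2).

A = [[4,-2],[1,1]]; eigenvalues λ = 3, 2.
Eigenvectors: (-2,-1) for λ=3, (1,1) for λ=2.
From the initial condition, c_1 = -1, c_2 = -1.
x_2(ln 2) = (-1)(2^3)(-1) + (-1)(2^2)(1) = 4.

4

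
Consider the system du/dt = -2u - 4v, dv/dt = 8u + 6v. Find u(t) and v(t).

Coefficient matrix A = [[-2, -4], [8, 6]].
Characteristic polynomial det(A - λI) = λ^2 - 4λ + 20 = 0.
Eigenvalues λ = 2 ± 4i (complex conjugate pair).
For λ=2+4i: an eigenvector is (0,-1) - i(1,-1) = (0 - i, -1 + i).
A real fundamental pair from Re and Im of e^((2+4i)t)v: X_1 = e^(2t)(cos(4t)·(0,-1) + sin(4t)·(1,-1)), X_2 = e^(2t)(sin(4t)·(0,-1) - cos(4t)·(1,-1)).
General solution: C_1X_1 + C_2X_2.

u(t) = C_1e^(2t)sin(4t) - C_2e^(2t)cos(4t), v(t) = -C_1e^(2t)sin(4t) - C_1e^(2t)cos(4t) - C_2e^(2t)sin(4t) + C_2e^(2t)cos(4t)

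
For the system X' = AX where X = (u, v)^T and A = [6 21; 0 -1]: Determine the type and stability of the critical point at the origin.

saddle

A = [[6,21],[0,-1]]; det(A-λI) = λ^2 - 5λ - 6.
λ = 6, -1: opposite signs.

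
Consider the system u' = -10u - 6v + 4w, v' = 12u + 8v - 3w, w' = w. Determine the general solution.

Coefficient matrix A = [[-10, -6, 4], [12, 8, -3], [0, 0, 1]].
det(A - λI) = 0 gives eigenvalues λ = -4, 2, 1.
For λ=-4: eigenvector (1,-1,0).
For λ=2: eigenvector (-1,2,0).
For λ=1: eigenvector (2,-3,1).
General solution: K_1e^(-4t)(1,-1,0) + K_2e^(2t)(-1,2,0) + K_3e^(t)(2,-3,1).

u(t) = K_1e^(-4t) - K_2e^(2t) + 2K_3e^(t), v(t) = -K_1e^(-4t) + 2K_2e^(2t) - 3K_3e^(t), w(t) = K_3e^(t)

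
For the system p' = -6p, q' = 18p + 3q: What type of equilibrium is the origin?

A = [[-6,0],[18,3]]; det(A-λI) = λ^2 + 3λ - 18.
λ = -6, 3: opposite signs.

saddle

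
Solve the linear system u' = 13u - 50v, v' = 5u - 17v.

u(t) = -C_1e^(-2t)sin(5t) + 3C_1e^(-2t)cos(5t) + 3C_2e^(-2t)sin(5t) + C_2e^(-2t)cos(5t), v(t) = C_1e^(-2t)cos(5t) + C_2e^(-2t)sin(5t)

Coefficient matrix A = [[13, -50], [5, -17]].
Characteristic polynomial det(A - λI) = λ^2 + 4λ + 29 = 0.
Eigenvalues λ = -2 ± 5i (complex conjugate pair).
For λ=-2+5i: an eigenvector is (3,1) - i(-1,0) = (3 + i, 1).
A real fundamental pair from Re and Im of e^((-2+5i)t)v: X_1 = e^(-2t)(cos(5t)·(3,1) + sin(5t)·(-1,0)), X_2 = e^(-2t)(sin(5t)·(3,1) - cos(5t)·(-1,0)).
General solution: C_1X_1 + C_2X_2.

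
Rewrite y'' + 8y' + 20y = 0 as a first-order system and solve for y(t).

Let x_1 = y, x_2 = y'. Then x_1' = x_2 and x_2' = -20x_1 - 8x_2.
A = [[0,1],[-20,-8]]; det(A-λI) = λ^2 + 8λ + 20.
Eigenvalues λ = -4 ± 2i.

y(t) = K_1e^(-4t)cos(2t) + K_2e^(-4t)sin(2t)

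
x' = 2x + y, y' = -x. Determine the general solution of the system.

Coefficient matrix A = [[2, 1], [-1, 0]].
Characteristic polynomial det(A - λI) = λ^2 - 2λ + 1 = 0.
Single eigenvalue λ = 1 with algebraic multiplicity 2.
Eigenvector v = (1,-1); generalized eigenvector w with (A-λI)w=v is (3,-2).
General solution: e^(t)[C_1·v + C_2·(t·v + w)].

x(t) = C_1e^(t) + C_2te^(t) + 3C_2e^(t), y(t) = -C_1e^(t) - C_2te^(t) - 2C_2e^(t)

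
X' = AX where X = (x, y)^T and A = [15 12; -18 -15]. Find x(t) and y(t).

Coefficient matrix A = [[15, 12], [-18, -15]].
Characteristic polynomial det(A - λI) = λ^2 - 9 = 0.
Eigenvalues λ = -3, 3.
For λ=-3: (A-λI) row 1 is [18, 12], so an eigenvector is (-2, 3).
For λ=3: (A-λI) row 1 is [12, 12], so an eigenvector is (1, -1).
General solution: C_1e^(-3t)(-2,3) + C_2e^(3t)(1,-1).

x(t) = -2C_1e^(-3t) + C_2e^(3t), y(t) = 3C_1e^(-3t) - C_2e^(3t)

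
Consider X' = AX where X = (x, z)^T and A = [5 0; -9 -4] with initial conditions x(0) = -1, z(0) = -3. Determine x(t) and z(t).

Coefficient matrix A = [[5, 0], [-9, -4]].
Characteristic polynomial det(A - λI) = λ^2 - λ - 20 = 0.
Eigenvalues λ = 5, -4.
For λ=5: (A-λI) row 2 is [-9, -9], so an eigenvector is (1, -1).
For λ=-4: (A-λI) row 1 is [9, 0], so an eigenvector is (0, 1).
General solution: c_1e^(5t)(1,-1) + c_2e^(-4t)(0,1).
Applying x(0)=-1, z(0)=-3 gives c_1=-1, c_2=-4.

x(t) = -e^(5t), z(t) = e^(5t) - 4e^(-4t)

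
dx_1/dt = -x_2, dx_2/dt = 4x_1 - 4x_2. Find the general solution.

x_1(t) = c_1e^(-2t) + c_2te^(-2t) - c_2e^(-2t), x_2(t) = 2c_1e^(-2t) + 2c_2te^(-2t) - 3c_2e^(-2t)

Coefficient matrix A = [[0, -1], [4, -4]].
Characteristic polynomial det(A - λI) = λ^2 + 4λ + 4 = 0.
Single eigenvalue λ = -2 with algebraic multiplicity 2.
Eigenvector v = (1,2); generalized eigenvector w with (A-λI)w=v is (-1,-3).
General solution: e^(-2t)[c_1·v + c_2·(t·v + w)].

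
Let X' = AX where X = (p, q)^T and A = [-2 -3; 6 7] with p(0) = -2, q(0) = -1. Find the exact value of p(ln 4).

A = [[-2,-3],[6,7]]; eigenvalues λ = 1, 4.
Eigenvectors: (1,-1) for λ=1, (-1,2) for λ=4.
From the initial condition, c_1 = -5, c_2 = -3.
p(ln 4) = (-5)(4^1)(1) + (-3)(4^4)(-1) = 748.

748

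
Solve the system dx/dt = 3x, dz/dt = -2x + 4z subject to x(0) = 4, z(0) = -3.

x(t) = 4e^(3t), z(t) = -11e^(4t) + 8e^(3t)

Coefficient matrix A = [[3, 0], [-2, 4]].
Characteristic polynomial det(A - λI) = λ^2 - 7λ + 12 = 0.
Eigenvalues λ = 3, 4.
For λ=3: (A-λI) row 2 is [-2, 1], so an eigenvector is (1, 2).
For λ=4: (A-λI) row 1 is [-1, 0], so an eigenvector is (0, -1).
General solution: C_1e^(3t)(1,2) + C_2e^(4t)(0,-1).
Applying x(0)=4, z(0)=-3 gives C_1=4, C_2=11.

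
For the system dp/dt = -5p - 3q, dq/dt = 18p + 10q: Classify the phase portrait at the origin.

unstable node

A = [[-5,-3],[18,10]]; det(A-λI) = λ^2 - 5λ + 4.
λ = 4, 1: both positive.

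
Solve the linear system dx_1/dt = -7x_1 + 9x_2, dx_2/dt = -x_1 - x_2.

x_1(t) = -3C_1e^(-4t) - 3C_2te^(-4t) + C_2e^(-4t), x_2(t) = -C_1e^(-4t) - C_2te^(-4t)

Coefficient matrix A = [[-7, 9], [-1, -1]].
Characteristic polynomial det(A - λI) = λ^2 + 8λ + 16 = 0.
Single eigenvalue λ = -4 with algebraic multiplicity 2.
Eigenvector v = (-3,-1); generalized eigenvector w with (A-λI)w=v is (1,0).
General solution: e^(-4t)[C_1·v + C_2·(t·v + w)].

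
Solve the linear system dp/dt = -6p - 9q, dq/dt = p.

Coefficient matrix A = [[-6, -9], [1, 0]].
Characteristic polynomial det(A - λI) = λ^2 + 6λ + 9 = 0.
Single eigenvalue λ = -3 with algebraic multiplicity 2.
Eigenvector v = (3,-1); generalized eigenvector w with (A-λI)w=v is (2,-1).
General solution: e^(-3t)[c_1·v + c_2·(t·v + w)].

p(t) = 3c_1e^(-3t) + 3c_2te^(-3t) + 2c_2e^(-3t), q(t) = -c_1e^(-3t) - c_2te^(-3t) - c_2e^(-3t)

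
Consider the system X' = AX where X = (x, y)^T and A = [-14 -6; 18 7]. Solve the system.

x(t) = 2K_1e^(-5t) - K_2e^(-2t), y(t) = -3K_1e^(-5t) + 2K_2e^(-2t)

Coefficient matrix A = [[-14, -6], [18, 7]].
Characteristic polynomial det(A - λI) = λ^2 + 7λ + 10 = 0.
Eigenvalues λ = -5, -2.
For λ=-5: (A-λI) row 1 is [-9, -6], so an eigenvector is (2, -3).
For λ=-2: (A-λI) row 1 is [-12, -6], so an eigenvector is (-1, 2).
General solution: K_1e^(-5t)(2,-3) + K_2e^(-2t)(-1,2).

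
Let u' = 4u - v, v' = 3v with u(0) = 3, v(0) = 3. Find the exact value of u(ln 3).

A = [[4,-1],[0,3]]; eigenvalues λ = 4, 3.
Eigenvectors: (-1,0) for λ=4, (1,1) for λ=3.
From the initial condition, c_1 = 0, c_2 = 3.
u(ln 3) = (0)(3^4)(-1) + (3)(3^3)(1) = 81.

81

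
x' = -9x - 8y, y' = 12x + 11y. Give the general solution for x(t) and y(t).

x(t) = -c_1e^(-t) + 2c_2e^(3t), y(t) = c_1e^(-t) - 3c_2e^(3t)

Coefficient matrix A = [[-9, -8], [12, 11]].
Characteristic polynomial det(A - λI) = λ^2 - 2λ - 3 = 0.
Eigenvalues λ = -1, 3.
For λ=-1: (A-λI) row 1 is [-8, -8], so an eigenvector is (-1, 1).
For λ=3: (A-λI) row 1 is [-12, -8], so an eigenvector is (2, -3).
General solution: c_1e^(-t)(-1,1) + c_2e^(3t)(2,-3).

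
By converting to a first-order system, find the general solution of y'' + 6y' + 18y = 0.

Let x_1 = y, x_2 = y'. Then x_1' = x_2 and x_2' = -18x_1 - 6x_2.
A = [[0,1],[-18,-6]]; det(A-λI) = λ^2 + 6λ + 18.
Eigenvalues λ = -3 ± 3i.

y(t) = C_1e^(-3t)cos(3t) + C_2e^(-3t)sin(3t)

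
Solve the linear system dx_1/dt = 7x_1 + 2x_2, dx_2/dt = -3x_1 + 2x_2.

x_1(t) = -2K_1e^(4t) + K_2e^(5t), x_2(t) = 3K_1e^(4t) - K_2e^(5t)

Coefficient matrix A = [[7, 2], [-3, 2]].
Characteristic polynomial det(A - λI) = λ^2 - 9λ + 20 = 0.
Eigenvalues λ = 4, 5.
For λ=4: (A-λI) row 1 is [3, 2], so an eigenvector is (-2, 3).
For λ=5: (A-λI) row 1 is [2, 2], so an eigenvector is (1, -1).
General solution: K_1e^(4t)(-2,3) + K_2e^(5t)(1,-1).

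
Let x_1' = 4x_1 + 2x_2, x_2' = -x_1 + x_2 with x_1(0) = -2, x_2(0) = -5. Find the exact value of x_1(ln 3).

A = [[4,2],[-1,1]]; eigenvalues λ = 3, 2.
Eigenvectors: (2,-1) for λ=3, (-1,1) for λ=2.
From the initial condition, c_1 = -7, c_2 = -12.
x_1(ln 3) = (-7)(3^3)(2) + (-12)(3^2)(-1) = -270.

-270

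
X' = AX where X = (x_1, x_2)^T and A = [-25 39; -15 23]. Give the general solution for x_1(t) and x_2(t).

x_1(t) = 2c_1e^(-t)sin(3t) + 3c_1e^(-t)cos(3t) + 3c_2e^(-t)sin(3t) - 2c_2e^(-t)cos(3t), x_2(t) = c_1e^(-t)sin(3t) + 2c_1e^(-t)cos(3t) + 2c_2e^(-t)sin(3t) - c_2e^(-t)cos(3t)

Coefficient matrix A = [[-25, 39], [-15, 23]].
Characteristic polynomial det(A - λI) = λ^2 + 2λ + 10 = 0.
Eigenvalues λ = -1 ± 3i (complex conjugate pair).
For λ=-1+3i: an eigenvector is (3,2) - i(2,1) = (3 - 2i, 2 - i).
A real fundamental pair from Re and Im of e^((-1+3i)t)v: X_1 = e^(-t)(cos(3t)·(3,2) + sin(3t)·(2,1)), X_2 = e^(-t)(sin(3t)·(3,2) - cos(3t)·(2,1)).
General solution: c_1X_1 + c_2X_2.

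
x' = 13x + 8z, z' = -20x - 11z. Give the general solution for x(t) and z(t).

Coefficient matrix A = [[13, 8], [-20, -11]].
Characteristic polynomial det(A - λI) = λ^2 - 2λ + 17 = 0.
Eigenvalues λ = 1 ± 4i (complex conjugate pair).
For λ=1+4i: an eigenvector is (1,-1) - i(1,-2) = (1 - i, -1 + 2i).
A real fundamental pair from Re and Im of e^((1+4i)t)v: X_1 = e^(t)(cos(4t)·(1,-1) + sin(4t)·(1,-2)), X_2 = e^(t)(sin(4t)·(1,-1) - cos(4t)·(1,-2)).
General solution: c_1X_1 + c_2X_2.

x(t) = c_1e^(t)sin(4t) + c_1e^(t)cos(4t) + c_2e^(t)sin(4t) - c_2e^(t)cos(4t), z(t) = -2c_1e^(t)sin(4t) - c_1e^(t)cos(4t) - c_2e^(t)sin(4t) + 2c_2e^(t)cos(4t)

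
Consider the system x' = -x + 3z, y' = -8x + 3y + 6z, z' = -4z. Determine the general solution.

x(t) = K_1e^(-t) - K_3e^(-4t), y(t) = 2K_1e^(-t) + K_2e^(3t) - 2K_3e^(-4t), z(t) = K_3e^(-4t)

Coefficient matrix A = [[-1, 0, 3], [-8, 3, 6], [0, 0, -4]].
det(A - λI) = 0 gives eigenvalues λ = -1, 3, -4.
For λ=-1: eigenvector (1,2,0).
For λ=3: eigenvector (0,1,0).
For λ=-4: eigenvector (-1,-2,1).
General solution: K_1e^(-t)(1,2,0) + K_2e^(3t)(0,1,0) + K_3e^(-4t)(-1,-2,1).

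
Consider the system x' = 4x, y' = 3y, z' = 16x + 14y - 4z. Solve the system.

Coefficient matrix A = [[4, 0, 0], [0, 3, 0], [16, 14, -4]].
det(A - λI) = 0 gives eigenvalues λ = 4, 3, -4.
For λ=4: eigenvector (1,0,2).
For λ=3: eigenvector (0,1,2).
For λ=-4: eigenvector (0,0,1).
General solution: K_1e^(4t)(1,0,2) + K_2e^(3t)(0,1,2) + K_3e^(-4t)(0,0,1).

x(t) = K_1e^(4t), y(t) = K_2e^(3t), z(t) = 2K_1e^(4t) + 2K_2e^(3t) + K_3e^(-4t)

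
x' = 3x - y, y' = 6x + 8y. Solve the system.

Coefficient matrix A = [[3, -1], [6, 8]].
Characteristic polynomial det(A - λI) = λ^2 - 11λ + 30 = 0.
Eigenvalues λ = 5, 6.
For λ=5: (A-λI) row 1 is [-2, -1], so an eigenvector is (-1, 2).
For λ=6: (A-λI) row 1 is [-3, -1], so an eigenvector is (1, -3).
General solution: c_1e^(5t)(-1,2) + c_2e^(6t)(1,-3).

x(t) = -c_1e^(5t) + c_2e^(6t), y(t) = 2c_1e^(5t) - 3c_2e^(6t)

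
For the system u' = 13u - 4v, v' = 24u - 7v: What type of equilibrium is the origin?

unstable node

A = [[13,-4],[24,-7]]; det(A-λI) = λ^2 - 6λ + 5.
λ = 1, 5: both positive.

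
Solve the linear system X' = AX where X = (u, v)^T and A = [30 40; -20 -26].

u(t) = C_1e^(2t)sin(4t) + 3C_1e^(2t)cos(4t) + 3C_2e^(2t)sin(4t) - C_2e^(2t)cos(4t), v(t) = -C_1e^(2t)sin(4t) - 2C_1e^(2t)cos(4t) - 2C_2e^(2t)sin(4t) + C_2e^(2t)cos(4t)

Coefficient matrix A = [[30, 40], [-20, -26]].
Characteristic polynomial det(A - λI) = λ^2 - 4λ + 20 = 0.
Eigenvalues λ = 2 ± 4i (complex conjugate pair).
For λ=2+4i: an eigenvector is (3,-2) - i(1,-1) = (3 - i, -2 + i).
A real fundamental pair from Re and Im of e^((2+4i)t)v: X_1 = e^(2t)(cos(4t)·(3,-2) + sin(4t)·(1,-1)), X_2 = e^(2t)(sin(4t)·(3,-2) - cos(4t)·(1,-1)).
General solution: C_1X_1 + C_2X_2.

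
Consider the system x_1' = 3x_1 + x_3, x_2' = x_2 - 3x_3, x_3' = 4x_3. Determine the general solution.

Coefficient matrix A = [[3, 0, 1], [0, 1, -3], [0, 0, 4]].
det(A - λI) = 0 gives eigenvalues λ = 4, 1, 3.
For λ=4: eigenvector (1,-1,1).
For λ=1: eigenvector (0,1,0).
For λ=3: eigenvector (1,0,0).
General solution: K_1e^(4t)(1,-1,1) + K_2e^(t)(0,1,0) + K_3e^(3t)(1,0,0).

x_1(t) = K_1e^(4t) + K_3e^(3t), x_2(t) = -K_1e^(4t) + K_2e^(t), x_3(t) = K_1e^(4t)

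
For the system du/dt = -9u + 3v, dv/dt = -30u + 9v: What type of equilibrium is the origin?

A = [[-9,3],[-30,9]]; det(A-λI) = λ^2 + 9.
λ = 0 ± 3i: zero real part.

center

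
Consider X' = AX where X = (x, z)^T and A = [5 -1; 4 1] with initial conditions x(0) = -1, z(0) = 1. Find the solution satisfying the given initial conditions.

x(t) = -3te^(3t) - e^(3t), z(t) = -6te^(3t) + e^(3t)

Coefficient matrix A = [[5, -1], [4, 1]].
Characteristic polynomial det(A - λI) = λ^2 - 6λ + 9 = 0.
Single eigenvalue λ = 3 with algebraic multiplicity 2.
Eigenvector v = (1,2); generalized eigenvector w with (A-λI)w=v is (2,3).
General solution: e^(3t)[K_1·v + K_2·(t·v + w)].
Applying x(0)=-1, z(0)=1 gives K_1=5, K_2=-3.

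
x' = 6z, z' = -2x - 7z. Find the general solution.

Coefficient matrix A = [[0, 6], [-2, -7]].
Characteristic polynomial det(A - λI) = λ^2 + 7λ + 12 = 0.
Eigenvalues λ = -3, -4.
For λ=-3: (A-λI) row 1 is [3, 6], so an eigenvector is (2, -1).
For λ=-4: (A-λI) row 1 is [4, 6], so an eigenvector is (-3, 2).
General solution: C_1e^(-3t)(2,-1) + C_2e^(-4t)(-3,2).

x(t) = 2C_1e^(-3t) - 3C_2e^(-4t), z(t) = -C_1e^(-3t) + 2C_2e^(-4t)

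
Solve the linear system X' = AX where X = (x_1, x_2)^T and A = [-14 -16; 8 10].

x_1(t) = -2K_1e^(-6t) - K_2e^(2t), x_2(t) = K_1e^(-6t) + K_2e^(2t)

Coefficient matrix A = [[-14, -16], [8, 10]].
Characteristic polynomial det(A - λI) = λ^2 + 4λ - 12 = 0.
Eigenvalues λ = -6, 2.
For λ=-6: (A-λI) row 1 is [-8, -16], so an eigenvector is (-2, 1).
For λ=2: (A-λI) row 1 is [-16, -16], so an eigenvector is (-1, 1).
General solution: K_1e^(-6t)(-2,1) + K_2e^(2t)(-1,1).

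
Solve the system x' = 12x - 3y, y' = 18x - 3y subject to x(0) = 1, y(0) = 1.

Coefficient matrix A = [[12, -3], [18, -3]].
Characteristic polynomial det(A - λI) = λ^2 - 9λ + 18 = 0.
Eigenvalues λ = 3, 6.
For λ=3: (A-λI) row 1 is [9, -3], so an eigenvector is (-1, -3).
For λ=6: (A-λI) row 1 is [6, -3], so an eigenvector is (-1, -2).
General solution: C_1e^(3t)(-1,-3) + C_2e^(6t)(-1,-2).
Applying x(0)=1, y(0)=1 gives C_1=1, C_2=-2.

x(t) = 2e^(6t) - e^(3t), y(t) = 4e^(6t) - 3e^(3t)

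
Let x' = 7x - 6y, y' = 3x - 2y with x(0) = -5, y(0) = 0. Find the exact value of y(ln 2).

-70

A = [[7,-6],[3,-2]]; eigenvalues λ = 4, 1.
Eigenvectors: (2,1) for λ=4, (-1,-1) for λ=1.
From the initial condition, c_1 = -5, c_2 = -5.
y(ln 2) = (-5)(2^4)(1) + (-5)(2^1)(-1) = -70.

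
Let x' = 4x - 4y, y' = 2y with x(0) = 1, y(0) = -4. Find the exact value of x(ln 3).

A = [[4,-4],[0,2]]; eigenvalues λ = 4, 2.
Eigenvectors: (-1,0) for λ=4, (-2,-1) for λ=2.
From the initial condition, c_1 = -9, c_2 = 4.
x(ln 3) = (-9)(3^4)(-1) + (4)(3^2)(-2) = 657.

657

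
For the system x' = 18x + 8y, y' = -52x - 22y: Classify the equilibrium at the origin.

A = [[18,8],[-52,-22]]; det(A-λI) = λ^2 + 4λ + 20.
λ = -2 ± 4i: negative real part.

stable spiral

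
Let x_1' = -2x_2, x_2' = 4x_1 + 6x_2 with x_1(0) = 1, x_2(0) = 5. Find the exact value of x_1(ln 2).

A = [[0,-2],[4,6]]; eigenvalues λ = 4, 2.
Eigenvectors: (1,-2) for λ=4, (1,-1) for λ=2.
From the initial condition, c_1 = -6, c_2 = 7.
x_1(ln 2) = (-6)(2^4)(1) + (7)(2^2)(1) = -68.

-68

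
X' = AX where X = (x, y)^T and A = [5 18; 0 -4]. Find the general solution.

Coefficient matrix A = [[5, 18], [0, -4]].
Characteristic polynomial det(A - λI) = λ^2 - λ - 20 = 0.
Eigenvalues λ = -4, 5.
For λ=-4: (A-λI) row 1 is [9, 18], so an eigenvector is (-2, 1).
For λ=5: (A-λI) row 1 is [0, 18], so an eigenvector is (-1, 0).
General solution: C_1e^(-4t)(-2,1) + C_2e^(5t)(-1,0).

x(t) = -2C_1e^(-4t) - C_2e^(5t), y(t) = C_1e^(-4t)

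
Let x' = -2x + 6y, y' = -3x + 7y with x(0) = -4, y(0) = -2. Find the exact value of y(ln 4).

A = [[-2,6],[-3,7]]; eigenvalues λ = 4, 1.
Eigenvectors: (1,1) for λ=4, (2,1) for λ=1.
From the initial condition, c_1 = 0, c_2 = -2.
y(ln 4) = (0)(4^4)(1) + (-2)(4^1)(1) = -8.

-8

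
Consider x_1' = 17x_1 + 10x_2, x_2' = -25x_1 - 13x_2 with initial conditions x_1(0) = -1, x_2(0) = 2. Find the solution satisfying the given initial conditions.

x_1(t) = e^(2t)sin(5t) - e^(2t)cos(5t), x_2(t) = -e^(2t)sin(5t) + 2e^(2t)cos(5t)

Coefficient matrix A = [[17, 10], [-25, -13]].
Characteristic polynomial det(A - λI) = λ^2 - 4λ + 29 = 0.
Eigenvalues λ = 2 ± 5i (complex conjugate pair).
For λ=2+5i: an eigenvector is (-1,2) - i(1,-1) = (-1 - i, 2 + i).
A real fundamental pair from Re and Im of e^((2+5i)t)v: X_1 = e^(2t)(cos(5t)·(-1,2) + sin(5t)·(1,-1)), X_2 = e^(2t)(sin(5t)·(-1,2) - cos(5t)·(1,-1)).
General solution: K_1X_1 + K_2X_2.
Applying x_1(0)=-1, x_2(0)=2 gives K_1=1, K_2=0.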